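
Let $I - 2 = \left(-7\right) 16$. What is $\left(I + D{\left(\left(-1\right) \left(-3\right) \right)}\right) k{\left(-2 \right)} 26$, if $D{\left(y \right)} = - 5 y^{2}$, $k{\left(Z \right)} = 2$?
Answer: $-8060$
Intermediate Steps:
$I = -110$ ($I = 2 - 112 = -110$)
$\left(I + D{\left(\left(-1\right) \left(-3\right) \right)}\right) k{\left(-2 \right)} 26 = \left(-110 - 5 \left(\left(-1\right) \left(-3\right)\right)^{2}\right) 2 \cdot 26 = \left(-110 - 5 \cdot 3^{2}\right) 52 = \left(-110 - 45\right) 52 = \left(-155\right) 52 = -8060$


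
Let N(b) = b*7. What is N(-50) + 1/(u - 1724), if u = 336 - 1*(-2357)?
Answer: -339149/969 ≈ -350.00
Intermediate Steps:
u = 2693 (u = 336 + 2357 = 2693)
N(b) = 7*b
N(-50) + 1/(u - 1724) = 7*(-50) + 1/(2693 - 1724) = -350 + 1/969 = -339149/969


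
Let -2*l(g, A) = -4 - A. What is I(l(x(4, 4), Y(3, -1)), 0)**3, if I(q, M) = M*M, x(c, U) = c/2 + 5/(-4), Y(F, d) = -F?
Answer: 0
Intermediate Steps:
x(c, U) = -5/4 + c/2 (x(c, U) = c*(1/2) + 5*(-1/4) = c/2 - 5/4 = -5/4 + c/2)
l(g, A) = 2 + A/2 (l(g, A) = -(-4 - A)/2 = 2 + A/2)
I(q, M) = M**2
I(l(x(4, 4), Y(3, -1)), 0)**3 = (0**2)**3 = 0**3 = 0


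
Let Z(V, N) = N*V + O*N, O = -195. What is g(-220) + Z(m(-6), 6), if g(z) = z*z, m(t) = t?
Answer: 47194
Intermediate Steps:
Z(V, N) = -195*N + N*V (Z(V, N) = N*V - 195*N = -195*N + N*V)
g(z) = z²
g(-220) + Z(m(-6), 6) = (-220)² + 6*(-195 - 6) = 48400 + 6*(-201) = 48400 - 1206 = 47194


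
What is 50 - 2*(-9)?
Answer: 68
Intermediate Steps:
50 - 2*(-9) = 50 + 18 = 68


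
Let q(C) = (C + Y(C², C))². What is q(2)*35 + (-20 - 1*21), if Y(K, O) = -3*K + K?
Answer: 1219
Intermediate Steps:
Y(K, O) = -2*K
q(C) = (C - 2*C²)²
q(2)*35 + (-20 - 1*21) = (2²*(-1 + 2*2)²)*35 + (-20 - 1*21) = (4*(-1 + 4)²)*35 + (-20 - 21) = (4*3²)*35 - 41 = (4*9)*35 - 41 = 36*35 - 41 = 1260 - 41 = 1219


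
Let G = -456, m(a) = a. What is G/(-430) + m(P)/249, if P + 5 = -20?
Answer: 51397/53535 ≈ 0.96006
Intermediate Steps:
P = -25 (P = -5 - 20 = -25)
G/(-430) + m(P)/249 = -456/(-430) - 25/249 = -456*(-1/430) - 25*1/249 = 228/215 - 25/249 = 51397/53535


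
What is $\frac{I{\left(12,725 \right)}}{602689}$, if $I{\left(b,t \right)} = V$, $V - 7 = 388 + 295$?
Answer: $\frac{690}{602689} \approx 0.0011449$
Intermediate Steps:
$V = 690$ ($V = 7 + \left(388 + 295\right) = 7 + 683 = 690$)
$I{\left(b,t \right)} = 690$
$\frac{I{\left(12,725 \right)}}{602689} = \frac{690}{602689}$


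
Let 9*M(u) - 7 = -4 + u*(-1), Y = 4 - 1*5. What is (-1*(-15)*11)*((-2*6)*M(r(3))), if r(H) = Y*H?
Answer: -1320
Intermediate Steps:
Y = -1 (Y = 4 - 5 = -1)
r(H) = -H
M(u) = ⅓ - u/9 (M(u) = 7/9 + (-4 + u*(-1))/9 = 7/9 + (-4 - u)/9 = 7/9 + (-4/9 - u/9) = ⅓ - u/9)
(-1*(-15)*11)*((-2*6)*M(r(3))) = (-1*(-15)*11)*((-2*6)*(⅓ - (-1)*3/9)) = (15*11)*(-12*(⅓ - ⅑*(-3))) = 165*(-12*(⅓ + ⅓)) = 165*(-12*⅔) = 165*(-8) = -1320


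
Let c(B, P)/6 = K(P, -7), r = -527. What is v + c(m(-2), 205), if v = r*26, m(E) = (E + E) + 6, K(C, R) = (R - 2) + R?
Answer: -13798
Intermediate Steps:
K(C, R) = -2 + 2*R (K(C, R) = (-2 + R) + R = -2 + 2*R)
m(E) = 6 + 2*E (m(E) = 2*E + 6 = 6 + 2*E)
v = -13702 (v = -527*26 = -13702)
c(B, P) = -96 (c(B, P) = 6*(-2 + 2*(-7)) = 6*(-2 - 14) = 6*(-16) = -96)
v + c(m(-2), 205) = -13702 - 96 = -13798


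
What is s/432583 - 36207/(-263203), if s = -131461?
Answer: -18938396902/113857143349 ≈ -0.16633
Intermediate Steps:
s/432583 - 36207/(-263203) = -131461/432583 - 36207/(-263203) = -131461*1/432583 - 36207*(-1/263203) = -131461/432583 + 36207/263203 = -18938396902/113857143349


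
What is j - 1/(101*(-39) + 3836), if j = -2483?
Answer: -255748/103 ≈ -2483.0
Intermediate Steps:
j - 1/(101*(-39) + 3836) = -2483 - 1/(101*(-39) + 3836) = -2483 - 1/(-3939 + 3836) = -2483 - 1/(-103) = -2483 - 1*(-1/103) = -2483 + 1/103 = -255748/103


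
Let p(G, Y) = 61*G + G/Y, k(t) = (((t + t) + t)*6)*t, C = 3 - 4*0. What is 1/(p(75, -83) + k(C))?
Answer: 83/393096 ≈ 0.00021114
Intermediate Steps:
C = 3 (C = 3 + 0 = 3)
k(t) = 18*t² (k(t) = ((2*t + t)*6)*t = ((3*t)*6)*t = (18*t)*t = 18*t²)
1/(p(75, -83) + k(C)) = 1/((61*75 + 75/(-83)) + 18*3²) = 1/((4575 + 75*(-1/83)) + 18*9) = 1/((4575 - 75/83) + 162) = 1/(379650/83 + 162) = 1/(393096/83) = 83/393096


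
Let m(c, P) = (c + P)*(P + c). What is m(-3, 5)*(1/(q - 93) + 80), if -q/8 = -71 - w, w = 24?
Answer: 213444/667 ≈ 320.01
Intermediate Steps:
q = 760 (q = -8*(-71 - 1*24) = -8*(-71 - 24) = -8*(-95) = 760)
m(c, P) = (P + c)**2 (m(c, P) = (P + c)*(P + c) = (P + c)**2)
m(-3, 5)*(1/(q - 93) + 80) = (5 - 3)**2*(1/(760 - 93) + 80) = 2**2*(1/667 + 80) = 4*(1/667 + 80) = 4*(53361/667) = 213444/667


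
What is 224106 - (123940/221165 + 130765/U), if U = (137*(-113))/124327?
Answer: 872584234658825/684771073 ≈ 1.2743e+6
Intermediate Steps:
U = -15481/124327 (U = -15481*1/124327 = -15481/124327 ≈ -0.12452)
224106 - (123940/221165 + 130765/U) = 224106 - (123940/221165 + 130765/(-15481/124327)) = 224106 - (123940*(1/221165) + 130765*(-124327/15481)) = 224106 - (24788/44233 - 16257620155/15481) = 224106 - 1*(-719122928573087/684771073) = 224106 + 719122928573087/684771073 = 872584234658825/684771073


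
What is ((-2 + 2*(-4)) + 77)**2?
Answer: 4489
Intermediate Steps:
((-2 + 2*(-4)) + 77)**2 = ((-2 - 8) + 77)**2 = (-10 + 77)**2 = 67**2 = 4489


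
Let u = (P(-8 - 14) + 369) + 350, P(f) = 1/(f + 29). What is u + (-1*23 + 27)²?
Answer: 5146/7 ≈ 735.14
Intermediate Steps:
P(f) = 1/(29 + f)
u = 5034/7 (u = (1/(29 + (-8 - 14)) + 369) + 350 = (1/(29 - 22) + 369) + 350 = (1/7 + 369) + 350 = (⅐ + 369) + 350 = 2584/7 + 350 = 5034/7 ≈ 719.14)
u + (-1*23 + 27)² = 5034/7 + (-1*23 + 27)² = 5034/7 + (-23 + 27)² = 5034/7 + 4² = 5034/7 + 16 = 5146/7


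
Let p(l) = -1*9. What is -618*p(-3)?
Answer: 5562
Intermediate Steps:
p(l) = -9
-618*p(-3) = -618*(-9) = 5562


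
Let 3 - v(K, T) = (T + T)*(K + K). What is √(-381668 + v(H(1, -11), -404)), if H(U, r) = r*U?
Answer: I*√399441 ≈ 632.01*I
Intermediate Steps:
H(U, r) = U*r
v(K, T) = 3 - 4*K*T (v(K, T) = 3 - (T + T)*(K + K) = 3 - 2*T*2*K = 3 - 4*K*T)
√(-381668 + v(H(1, -11), -404)) = √(-381668 + (3 - 4*1*(-11)*(-404))) = √(-381668 + (3 - 4*(-11)*(-404))) = √(-381668 + (3 - 17776)) = √(-381668 - 17773) = √(-399441) = I*√399441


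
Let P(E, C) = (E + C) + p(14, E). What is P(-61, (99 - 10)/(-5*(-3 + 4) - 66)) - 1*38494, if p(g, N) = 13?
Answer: -2736571/71 ≈ -38543.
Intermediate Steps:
P(E, C) = 13 + C + E (P(E, C) = (E + C) + 13 = (C + E) + 13 = 13 + C + E)
P(-61, (99 - 10)/(-5*(-3 + 4) - 66)) - 1*38494 = (13 + (99 - 10)/(-5*(-3 + 4) - 66) - 61) - 1*38494 = (13 + 89/(-5*1 - 66) - 61) - 38494 = (13 + 89/(-5 - 66) - 61) - 38494 = (13 + 89/(-71) - 61) - 38494 = (13 + 89*(-1/71) - 61) - 38494 = (13 - 89/71 - 61) - 38494 = -3497/71 - 38494 = -2736571/71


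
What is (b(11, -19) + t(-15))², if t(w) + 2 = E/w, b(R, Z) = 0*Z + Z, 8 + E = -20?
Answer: 82369/225 ≈ 366.08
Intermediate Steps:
E = -28 (E = -8 - 20 = -28)
b(R, Z) = Z (b(R, Z) = 0 + Z = Z)
t(w) = -2 - 28/w
(b(11, -19) + t(-15))² = (-19 + (-2 - 28/(-15)))² = (-19 + (-2 - 28*(-1/15)))² = (-19 + (-2 + 28/15))² = (-19 - 2/15)² = (-287/15)² = 82369/225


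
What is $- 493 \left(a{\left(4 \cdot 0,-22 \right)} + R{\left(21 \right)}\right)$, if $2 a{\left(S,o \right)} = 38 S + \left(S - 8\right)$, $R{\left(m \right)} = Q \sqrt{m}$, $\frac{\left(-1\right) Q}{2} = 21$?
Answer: $1972 + 20706 \sqrt{21} \approx 96859.0$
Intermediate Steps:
$Q = -42$ ($Q = \left(-2\right) 21 = -42$)
$R{\left(m \right)} = - 42 \sqrt{m}$
$a{\left(S,o \right)} = -4 + \frac{39 S}{2}$ ($a{\left(S,o \right)} = \frac{38 S + \left(S - 8\right)}{2} = \frac{38 S + \left(-8 + S\right)}{2} = \frac{-8 + 39 S}{2} = -4 + \frac{39 S}{2}$)
$- 493 \left(a{\left(4 \cdot 0,-22 \right)} + R{\left(21 \right)}\right) = - 493 \left(\left(-4 + \frac{39 \cdot 4 \cdot 0}{2}\right) - 42 \sqrt{21}\right) = - 493 \left(\left(-4 + \frac{39}{2} \cdot 0\right) - 42 \sqrt{21}\right) = - 493 \left(\left(-4 + 0\right) - 42 \sqrt{21}\right) = - 493 \left(-4 - 42 \sqrt{21}\right) = 1972 + 20706 \sqrt{21}$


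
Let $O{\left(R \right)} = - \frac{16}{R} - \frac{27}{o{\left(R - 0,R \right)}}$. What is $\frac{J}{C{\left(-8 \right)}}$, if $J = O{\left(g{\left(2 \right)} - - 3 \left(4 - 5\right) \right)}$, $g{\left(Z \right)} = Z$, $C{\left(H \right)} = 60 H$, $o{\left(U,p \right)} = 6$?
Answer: $- \frac{23}{960} \approx -0.023958$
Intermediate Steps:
$O{\left(R \right)} = - \frac{9}{2} - \frac{16}{R}$ ($O{\left(R \right)} = - \frac{16}{R} - \frac{27}{6} = - \frac{16}{R} - \frac{9}{2} = - \frac{9}{2} - \frac{16}{R}$)
$J = \frac{23}{2}$ ($J = - \frac{9}{2} - \frac{16}{2 - - 3 \left(4 - 5\right)} = - \frac{9}{2} - \frac{16}{2 - \left(-3\right) \left(-1\right)} = - \frac{9}{2} - \frac{16}{2 - 3} = - \frac{9}{2} - \frac{16}{-1} = - \frac{9}{2} - -16 = - \frac{9}{2} + 16 = \frac{23}{2} \approx 11.5$)
$\frac{J}{C{\left(-8 \right)}} = \frac{23}{2 \cdot 60 \left(-8\right)} = \frac{23}{2 \left(-480\right)} = \frac{23}{2} \left(- \frac{1}{480}\right) = - \frac{23}{960}$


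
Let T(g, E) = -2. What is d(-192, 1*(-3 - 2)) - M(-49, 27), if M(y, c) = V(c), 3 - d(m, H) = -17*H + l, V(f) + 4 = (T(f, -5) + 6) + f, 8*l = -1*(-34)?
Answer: -453/4 ≈ -113.25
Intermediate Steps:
l = 17/4 (l = (-1*(-34))/8 = (⅛)*34 = 17/4 ≈ 4.2500)
V(f) = f (V(f) = -4 + ((-2 + 6) + f) = -4 + (4 + f) = f)
d(m, H) = -5/4 + 17*H (d(m, H) = 3 - (-17*H + 17/4) = 3 - (17/4 - 17*H) = 3 + (-17/4 + 17*H) = -5/4 + 17*H)
M(y, c) = c
d(-192, 1*(-3 - 2)) - M(-49, 27) = (-5/4 + 17*(1*(-3 - 2))) - 1*27 = (-5/4 + 17*(1*(-5))) - 27 = (-5/4 + 17*(-5)) - 27 = (-5/4 - 85) - 27 = -345/4 - 27 = -453/4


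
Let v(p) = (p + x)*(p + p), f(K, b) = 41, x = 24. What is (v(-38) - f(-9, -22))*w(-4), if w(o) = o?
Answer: -4092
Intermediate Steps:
v(p) = 2*p*(24 + p) (v(p) = (p + 24)*(p + p) = (24 + p)*(2*p) = 2*p*(24 + p))
(v(-38) - f(-9, -22))*w(-4) = (2*(-38)*(24 - 38) - 1*41)*(-4) = (2*(-38)*(-14) - 41)*(-4) = (1064 - 41)*(-4) = 1023*(-4) = -4092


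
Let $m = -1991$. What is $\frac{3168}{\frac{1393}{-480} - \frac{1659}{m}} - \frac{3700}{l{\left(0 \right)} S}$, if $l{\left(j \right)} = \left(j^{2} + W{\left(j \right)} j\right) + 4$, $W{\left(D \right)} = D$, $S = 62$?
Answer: $- \frac{189539700155}{122582866} \approx -1546.2$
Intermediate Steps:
$l{\left(j \right)} = 4 + 2 j^{2}$ ($l{\left(j \right)} = \left(j^{2} + j j\right) + 4 = \left(j^{2} + j^{2}\right) + 4 = 2 j^{2} + 4 = 4 + 2 j^{2}$)
$\frac{3168}{\frac{1393}{-480} - \frac{1659}{m}} - \frac{3700}{l{\left(0 \right)} S} = \frac{3168}{\frac{1393}{-480} - \frac{1659}{-1991}} - \frac{3700}{\left(4 + 2 \cdot 0^{2}\right) 62} = \frac{3168}{1393 \left(- \frac{1}{480}\right) - - \frac{1659}{1991}} - \frac{3700}{\left(4 + 2 \cdot 0\right) 62} = \frac{3168}{- \frac{1393}{480} + \frac{1659}{1991}} - \frac{3700}{\left(4 + 0\right) 62} = \frac{3168}{- \frac{1977143}{955680}} - \frac{3700}{4 \cdot 62} = 3168 \left(- \frac{955680}{1977143}\right) - \frac{3700}{248} = - \frac{3027594240}{1977143} - \frac{925}{62} = - \frac{189539700155}{122582866}$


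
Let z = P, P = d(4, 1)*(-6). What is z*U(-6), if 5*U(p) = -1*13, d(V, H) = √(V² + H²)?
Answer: 78*√17/5 ≈ 64.320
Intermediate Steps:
d(V, H) = √(H² + V²)
P = -6*√17 (P = √(1² + 4²)*(-6) = √(1 + 16)*(-6) = √17*(-6) = -6*√17 ≈ -24.739)
U(p) = -13/5 (U(p) = (-1*13)/5 = (⅕)*(-13) = -13/5)
z = -6*√17 ≈ -24.739
z*U(-6) = -6*√17*(-13/5) = 78*√17/5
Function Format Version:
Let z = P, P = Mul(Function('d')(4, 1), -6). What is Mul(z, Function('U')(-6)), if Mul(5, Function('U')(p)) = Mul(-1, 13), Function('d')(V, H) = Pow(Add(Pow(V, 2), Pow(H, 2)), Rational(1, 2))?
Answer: Mul(Rational(78, 5), Pow(17, Rational(1, 2))) ≈ 64.320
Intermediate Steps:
Function('d')(V, H) = Pow(Add(Pow(H, 2), Pow(V, 2)), Rational(1, 2))
P = Mul(-6, Pow(17, Rational(1, 2))) (P = Mul(Pow(Add(Pow(1, 2), Pow(4, 2)), Rational(1, 2)), -6) = Mul(Pow(Add(1, 16), Rational(1, 2)), -6) = Mul(Pow(17, Rational(1, 2)), -6) = Mul(-6, Pow(17, Rational(1, 2))) ≈ -24.739)
Function('U')(p) = Rational(-13, 5) (Function('U')(p) = Mul(Rational(1, 5), Mul(-1, 13)) = Mul(Rational(1, 5), -13) = Rational(-13, 5))
z = Mul(-6, Pow(17, Rational(1, 2))) ≈ -24.739
Mul(z, Function('U')(-6)) = Mul(Mul(-6, Pow(17, Rational(1, 2))), Rational(-13, 5)) = Mul(Rational(78, 5), Pow(17, Rational(1, 2)))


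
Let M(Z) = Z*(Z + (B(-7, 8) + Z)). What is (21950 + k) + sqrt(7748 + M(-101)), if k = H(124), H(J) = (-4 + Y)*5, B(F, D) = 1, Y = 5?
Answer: 21955 + sqrt(28049) ≈ 22122.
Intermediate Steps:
H(J) = 5 (H(J) = (-4 + 5)*5 = 1*5 = 5)
k = 5
M(Z) = Z*(1 + 2*Z) (M(Z) = Z*(Z + (1 + Z)) = Z*(1 + 2*Z))
(21950 + k) + sqrt(7748 + M(-101)) = (21950 + 5) + sqrt(7748 - 101*(1 + 2*(-101))) = 21955 + sqrt(7748 - 101*(1 - 202)) = 21955 + sqrt(7748 - 101*(-201)) = 21955 + sqrt(7748 + 20301) = 21955 + sqrt(28049)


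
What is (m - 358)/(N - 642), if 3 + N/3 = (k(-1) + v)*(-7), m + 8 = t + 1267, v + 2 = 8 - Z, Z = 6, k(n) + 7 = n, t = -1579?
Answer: 226/161 ≈ 1.4037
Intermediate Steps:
k(n) = -7 + n
v = 0 (v = -2 + (8 - 1*6) = -2 + (8 - 6) = -2 + 2 = 0)
m = -320 (m = -8 + (-1579 + 1267) = -8 - 312 = -320)
N = 159 (N = -9 + 3*(((-7 - 1) + 0)*(-7)) = -9 + 3*((-8 + 0)*(-7)) = -9 + 3*(-8*(-7)) = -9 + 3*56 = -9 + 168 = 159)
(m - 358)/(N - 642) = (-320 - 358)/(159 - 642) = -678/(-483) = -678*(-1/483) = 226/161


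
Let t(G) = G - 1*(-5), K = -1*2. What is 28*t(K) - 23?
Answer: 61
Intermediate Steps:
K = -2
t(G) = 5 + G (t(G) = G + 5 = 5 + G)
28*t(K) - 23 = 28*(5 - 2) - 23 = 28*3 - 23 = 84 - 23 = 61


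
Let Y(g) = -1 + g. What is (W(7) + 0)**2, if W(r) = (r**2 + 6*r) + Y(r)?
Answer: 9409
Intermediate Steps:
W(r) = -1 + r**2 + 7*r (W(r) = (r**2 + 6*r) + (-1 + r) = -1 + r**2 + 7*r)
(W(7) + 0)**2 = ((-1 + 7**2 + 7*7) + 0)**2 = ((-1 + 49 + 49) + 0)**2 = (97 + 0)**2 = 97**2 = 9409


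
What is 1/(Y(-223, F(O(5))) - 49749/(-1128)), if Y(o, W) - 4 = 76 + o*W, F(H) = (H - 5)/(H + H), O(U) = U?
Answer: 376/46663 ≈ 0.0080578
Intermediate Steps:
F(H) = (-5 + H)/(2*H) (F(H) = (-5 + H)/((2*H)) = (-5 + H)*(1/(2*H)) = (-5 + H)/(2*H))
Y(o, W) = 80 + W*o (Y(o, W) = 4 + (76 + o*W) = 4 + (76 + W*o) = 80 + W*o)
1/(Y(-223, F(O(5))) - 49749/(-1128)) = 1/((80 + ((1/2)*(-5 + 5)/5)*(-223)) - 49749/(-1128)) = 1/((80 + ((1/2)*(1/5)*0)*(-223)) - 49749*(-1/1128)) = 1/((80 + 0*(-223)) + 16583/376) = 1/((80 + 0) + 16583/376) = 1/(80 + 16583/376) = 1/(46663/376) = 376/46663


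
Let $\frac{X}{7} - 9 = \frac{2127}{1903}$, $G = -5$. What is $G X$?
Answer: $- \frac{673890}{1903} \approx -354.12$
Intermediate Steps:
$X = \frac{134778}{1903}$ ($X = 63 + 7 \cdot \frac{2127}{1903} = 63 + \frac{14889}{1903} = \frac{134778}{1903} \approx 70.824$)
$G X = \left(-5\right) \frac{134778}{1903} = - \frac{673890}{1903}$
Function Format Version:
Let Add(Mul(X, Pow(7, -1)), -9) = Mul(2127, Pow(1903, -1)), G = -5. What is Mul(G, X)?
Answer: Rational(-673890, 1903) ≈ -354.12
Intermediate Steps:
X = Rational(134778, 1903) (X = Add(63, Mul(7, Mul(2127, Pow(1903, -1)))) = Add(63, Mul(7, Mul(2127, Rational(1, 1903)))) = Add(63, Mul(7, Rational(2127, 1903))) = Add(63, Rational(14889, 1903)) = Rational(134778, 1903) ≈ 70.824)
Mul(G, X) = Mul(-5, Rational(134778, 1903)) = Rational(-673890, 1903)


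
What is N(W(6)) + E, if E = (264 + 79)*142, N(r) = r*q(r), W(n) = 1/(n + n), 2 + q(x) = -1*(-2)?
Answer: 48706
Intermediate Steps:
q(x) = 0 (q(x) = -2 - 1*(-2) = -2 + 2 = 0)
W(n) = 1/(2*n)
N(r) = 0 (N(r) = r*0 = 0)
E = 48706 (E = 343*142 = 48706)
N(W(6)) + E = 0 + 48706 = 48706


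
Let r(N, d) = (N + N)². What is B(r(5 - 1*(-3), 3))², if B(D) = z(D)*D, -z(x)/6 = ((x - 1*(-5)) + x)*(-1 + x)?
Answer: 41005666802073600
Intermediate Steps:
z(x) = -6*(-1 + x)*(5 + 2*x) (z(x) = -6*((x - 1*(-5)) + x)*(-1 + x) = -6*((x + 5) + x)*(-1 + x) = -6*((5 + x) + x)*(-1 + x) = -6*(5 + 2*x)*(-1 + x) = -6*(-1 + x)*(5 + 2*x))
r(N, d) = 4*N² (r(N, d) = (2*N)² = 4*N²)
B(D) = D*(30 - 18*D - 12*D²) (B(D) = (30 - 18*D - 12*D²)*D = D*(30 - 18*D - 12*D²))
B(r(5 - 1*(-3), 3))² = (6*(4*(5 - 1*(-3))²)*(5 - 12*(5 - 1*(-3))² - 2*16*(5 - 1*(-3))⁴))² = (6*(4*(5 + 3)²)*(5 - 12*(5 + 3)² - 2*16*(5 + 3)⁴))² = (6*(4*8²)*(5 - 12*8² - 2*(4*8²)²))² = (6*(4*64)*(5 - 12*64 - 2*(4*64)²))² = (6*256*(5 - 3*256 - 2*256²))² = (6*256*(5 - 768 - 2*65536))² = (6*256*(5 - 768 - 131072))² = (6*256*(-131835))² = (-202498560)² = 41005666802073600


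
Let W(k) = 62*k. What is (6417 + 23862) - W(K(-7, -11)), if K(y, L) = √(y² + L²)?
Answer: 30279 - 62*√170 ≈ 29471.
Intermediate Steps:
K(y, L) = √(L² + y²)
(6417 + 23862) - W(K(-7, -11)) = (6417 + 23862) - 62*√((-11)² + (-7)²) = 30279 - 62*√(121 + 49) = 30279 - 62*√170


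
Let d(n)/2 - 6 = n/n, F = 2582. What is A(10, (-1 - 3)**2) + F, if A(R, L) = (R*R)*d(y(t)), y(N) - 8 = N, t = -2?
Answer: 3982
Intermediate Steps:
y(N) = 8 + N
d(n) = 14 (d(n) = 12 + 2*(n/n) = 12 + 2*1 = 12 + 2 = 14)
A(R, L) = 14*R**2 (A(R, L) = (R*R)*14 = R**2*14 = 14*R**2)
A(10, (-1 - 3)**2) + F = 14*10**2 + 2582 = 14*100 + 2582 = 1400 + 2582 = 3982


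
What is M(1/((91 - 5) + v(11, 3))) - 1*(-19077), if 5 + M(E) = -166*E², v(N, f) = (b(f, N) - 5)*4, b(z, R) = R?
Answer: 115385517/6050 ≈ 19072.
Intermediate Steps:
v(N, f) = -20 + 4*N (v(N, f) = (N - 5)*4 = (-5 + N)*4 = -20 + 4*N)
M(E) = -5 - 166*E²
M(1/((91 - 5) + v(11, 3))) - 1*(-19077) = (-5 - 166/((91 - 5) + (-20 + 4*11))²) - 1*(-19077) = (-5 - 166/(86 + (-20 + 44))²) + 19077 = (-5 - 166/(86 + 24)²) + 19077 = (-5 - 166*(1/110)²) + 19077 = (-5 - 166*1/12100) + 19077 = (-5 - 83/6050) + 19077 = -30333/6050 + 19077 = 115385517/6050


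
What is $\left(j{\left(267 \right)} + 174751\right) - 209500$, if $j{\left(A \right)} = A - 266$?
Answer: $-34748$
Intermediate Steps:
$j{\left(A \right)} = -266 + A$
$\left(j{\left(267 \right)} + 174751\right) - 209500 = \left(\left(-266 + 267\right) + 174751\right) - 209500 = \left(1 + 174751\right) - 209500 = 174752 - 209500 = -34748$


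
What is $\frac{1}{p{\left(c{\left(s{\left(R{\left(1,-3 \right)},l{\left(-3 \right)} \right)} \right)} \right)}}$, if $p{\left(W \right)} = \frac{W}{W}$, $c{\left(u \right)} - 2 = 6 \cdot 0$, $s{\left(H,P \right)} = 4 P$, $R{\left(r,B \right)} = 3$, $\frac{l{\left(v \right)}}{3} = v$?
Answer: $1$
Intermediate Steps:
$l{\left(v \right)} = 3 v$
$c{\left(u \right)} = 2$ ($c{\left(u \right)} = 2 + 6 \cdot 0 = 2 + 0 = 2$)
$p{\left(W \right)} = 1$
$\frac{1}{p{\left(c{\left(s{\left(R{\left(1,-3 \right)},l{\left(-3 \right)} \right)} \right)} \right)}} = 1^{-1} = 1$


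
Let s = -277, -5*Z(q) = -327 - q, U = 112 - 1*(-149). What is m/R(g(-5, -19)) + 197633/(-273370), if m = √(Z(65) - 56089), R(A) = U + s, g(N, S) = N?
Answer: -197633/273370 - 87*I*√185/80 ≈ -0.72295 - 14.792*I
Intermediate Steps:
U = 261 (U = 112 + 149 = 261)
Z(q) = 327/5 + q/5 (Z(q) = -(-327 - q)/5 = 327/5 + q/5)
R(A) = -16 (R(A) = 261 - 277 = -16)
m = 87*I*√185/5 (m = √((327/5 + (⅕)*65) - 56089) = √((327/5 + 13) - 56089) = √(392/5 - 56089) = √(-280053/5) = 87*I*√185/5 ≈ 236.67*I)
m/R(g(-5, -19)) + 197633/(-273370) = (87*I*√185/5)/(-16) + 197633/(-273370) = (87*I*√185/5)*(-1/16) + 197633*(-1/273370) = -87*I*√185/80 - 197633/273370 = -197633/273370 - 87*I*√185/80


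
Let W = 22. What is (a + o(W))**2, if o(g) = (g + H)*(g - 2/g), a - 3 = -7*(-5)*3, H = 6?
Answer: 62980096/121 ≈ 5.2050e+5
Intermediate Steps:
a = 108 (a = 3 - 7*(-5)*3 = 3 + 35*3 = 3 + 105 = 108)
o(g) = (6 + g)*(g - 2/g) (o(g) = (g + 6)*(g - 2/g) = (6 + g)*(g - 2/g))
(a + o(W))**2 = (108 + (-2 + 22**2 - 12/22 + 6*22))**2 = (108 + (-2 + 484 - 12*1/22 + 132))**2 = (108 + (-2 + 484 - 6/11 + 132))**2 = (108 + 6748/11)**2 = (7936/11)**2 = 62980096/121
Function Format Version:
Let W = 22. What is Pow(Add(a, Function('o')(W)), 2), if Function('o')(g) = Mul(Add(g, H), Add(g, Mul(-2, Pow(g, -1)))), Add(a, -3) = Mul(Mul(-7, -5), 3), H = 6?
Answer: Rational(62980096, 121) ≈ 5.2050e+5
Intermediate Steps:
a = 108 (a = Add(3, Mul(Mul(-7, -5), 3)) = Add(3, Mul(35, 3)) = Add(3, 105) = 108)
Function('o')(g) = Mul(Add(6, g), Add(g, Mul(-2, Pow(g, -1)))) (Function('o')(g) = Mul(Add(g, 6), Add(g, Mul(-2, Pow(g, -1)))) = Mul(Add(6, g), Add(g, Mul(-2, Pow(g, -1)))))
Pow(Add(a, Function('o')(W)), 2) = Pow(Add(108, Add(-2, Pow(22, 2), Mul(-12, Pow(22, -1)), Mul(6, 22))), 2) = Pow(Add(108, Add(-2, 484, Mul(-12, Rational(1, 22)), 132)), 2) = Pow(Add(108, Add(-2, 484, Rational(-6, 11), 132)), 2) = Pow(Add(108, Rational(6748, 11)), 2) = Pow(Rational(7936, 11), 2) = Rational(62980096, 121)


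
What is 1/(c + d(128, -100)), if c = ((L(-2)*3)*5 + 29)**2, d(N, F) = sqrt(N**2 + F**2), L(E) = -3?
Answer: 16/2447 - sqrt(1649)/9788 ≈ 0.0023899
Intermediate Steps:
d(N, F) = sqrt(F**2 + N**2)
c = 256 (c = (-3*3*5 + 29)**2 = (-9*5 + 29)**2 = (-45 + 29)**2 = (-16)**2 = 256)
1/(c + d(128, -100)) = 1/(256 + sqrt((-100)**2 + 128**2)) = 1/(256 + sqrt(10000 + 16384)) = 1/(256 + sqrt(26384)) = 1/(256 + 4*sqrt(1649))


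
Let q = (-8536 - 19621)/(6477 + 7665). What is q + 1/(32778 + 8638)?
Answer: -583068085/292852536 ≈ -1.9910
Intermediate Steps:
q = -28157/14142 ≈ -1.9910
q + 1/(32778 + 8638) = -28157/14142 + 1/(32778 + 8638) = -28157/14142 + 1/41416 = -583068085/292852536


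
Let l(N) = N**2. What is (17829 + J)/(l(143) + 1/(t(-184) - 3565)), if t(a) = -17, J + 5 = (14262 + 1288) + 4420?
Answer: 135378108/73248317 ≈ 1.8482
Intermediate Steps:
J = 19965 (J = -5 + ((14262 + 1288) + 4420) = -5 + (15550 + 4420) = -5 + 19970 = 19965)
(17829 + J)/(l(143) + 1/(t(-184) - 3565)) = (17829 + 19965)/(143**2 + 1/(-17 - 3565)) = 37794/(20449 + 1/(-3582)) = 37794/(20449 - 1/3582) = 37794/(73248317/3582) = 37794*(3582/73248317) = 135378108/73248317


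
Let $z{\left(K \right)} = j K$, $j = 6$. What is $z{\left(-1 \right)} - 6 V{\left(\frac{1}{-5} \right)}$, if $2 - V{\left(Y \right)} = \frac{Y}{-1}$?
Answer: $- \frac{84}{5} \approx -16.8$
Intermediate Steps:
$V{\left(Y \right)} = 2 + Y$ ($V{\left(Y \right)} = 2 - \frac{Y}{-1} = 2 - Y \left(-1\right) = 2 - - Y = 2 + Y$)
$z{\left(K \right)} = 6 K$
$z{\left(-1 \right)} - 6 V{\left(\frac{1}{-5} \right)} = 6 \left(-1\right) - 6 \left(2 + \frac{1}{-5}\right) = -6 - 6 \left(2 - \frac{1}{5}\right) = -6 - \frac{54}{5} = - \frac{84}{5}$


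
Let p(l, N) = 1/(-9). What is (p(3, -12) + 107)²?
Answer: 925444/81 ≈ 11425.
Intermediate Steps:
p(l, N) = -⅑
(p(3, -12) + 107)² = (-⅑ + 107)² = (962/9)² = 925444/81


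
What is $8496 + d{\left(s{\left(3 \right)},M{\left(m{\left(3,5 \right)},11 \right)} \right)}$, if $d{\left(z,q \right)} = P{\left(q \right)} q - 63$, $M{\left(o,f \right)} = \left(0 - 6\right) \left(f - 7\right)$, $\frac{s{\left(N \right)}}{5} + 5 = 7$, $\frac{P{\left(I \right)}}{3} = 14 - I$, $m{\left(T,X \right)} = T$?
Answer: $5697$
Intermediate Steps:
$P{\left(I \right)} = 42 - 3 I$ ($P{\left(I \right)} = 3 \left(14 - I\right) = 42 - 3 I$)
$s{\left(N \right)} = 10$ ($s{\left(N \right)} = -25 + 5 \cdot 7 = -25 + 35 = 10$)
$M{\left(o,f \right)} = 42 - 6 f$ ($M{\left(o,f \right)} = - 6 \left(-7 + f\right) = 42 - 6 f$)
$d{\left(z,q \right)} = -63 + q \left(42 - 3 q\right)$ ($d{\left(z,q \right)} = \left(42 - 3 q\right) q - 63 = q \left(42 - 3 q\right) - 63 = -63 + q \left(42 - 3 q\right)$)
$8496 + d{\left(s{\left(3 \right)},M{\left(m{\left(3,5 \right)},11 \right)} \right)} = 8496 - \left(63 + 3 \left(42 - 66\right) \left(-14 + \left(42 - 66\right)\right)\right) = 8496 - \left(63 - 72 \left(-14 - 24\right)\right) = 8496 - \left(63 - -2736\right) = 8496 - 2799 = 5697$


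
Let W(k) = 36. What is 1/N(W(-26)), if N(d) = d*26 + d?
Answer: 1/972 ≈ 0.0010288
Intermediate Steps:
N(d) = 27*d (N(d) = 26*d + d = 27*d)
1/N(W(-26)) = 1/(27*36) = 1/972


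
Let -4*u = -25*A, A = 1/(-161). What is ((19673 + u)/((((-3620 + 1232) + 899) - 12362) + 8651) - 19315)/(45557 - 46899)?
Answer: 64694741387/4494089600 ≈ 14.396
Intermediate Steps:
A = -1/161 ≈ -0.0062112
u = -25/644 (u = -(-25)*(-1)/(4*161) = -¼*25/161 = -25/644 ≈ -0.038820)
((19673 + u)/((((-3620 + 1232) + 899) - 12362) + 8651) - 19315)/(45557 - 46899) = ((19673 - 25/644)/((((-3620 + 1232) + 899) - 12362) + 8651) - 19315)/(45557 - 46899) = (12669387/(644*(((-2388 + 899) - 12362) + 8651)) - 19315)/(-1342) = (12669387/(644*((-1489 - 12362) + 8651)) - 19315)*(-1/1342) = (12669387/(644*(-13851 + 8651)) - 19315)*(-1/1342) = ((12669387/644)/(-5200) - 19315)*(-1/1342) = ((12669387/644)*(-1/5200) - 19315)*(-1/1342) = (-12669387/3348800 - 19315)*(-1/1342) = -64694741387/3348800*(-1/1342) = 64694741387/4494089600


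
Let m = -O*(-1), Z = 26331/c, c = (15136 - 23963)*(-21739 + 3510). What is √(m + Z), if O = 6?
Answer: √155351352275753907/160907383 ≈ 2.4495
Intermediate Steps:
c = 160907383 (c = -8827*(-18229) = 160907383)
Z = 26331/160907383 ≈ 0.00016364
m = 6 (m = -1*6*(-1) = -6*(-1) = 6)
√(m + Z) = √(6 + 26331/160907383) = √(965470629/160907383) = √155351352275753907/160907383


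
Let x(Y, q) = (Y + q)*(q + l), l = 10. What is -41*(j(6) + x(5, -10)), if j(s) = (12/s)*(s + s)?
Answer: -984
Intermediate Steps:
x(Y, q) = (10 + q)*(Y + q) (x(Y, q) = (Y + q)*(q + 10) = (Y + q)*(10 + q) = (10 + q)*(Y + q))
j(s) = 24 (j(s) = (12/s)*(2*s) = 24)
-41*(j(6) + x(5, -10)) = -41*(24 + ((-10)² + 10*5 + 10*(-10) + 5*(-10))) = -41*(24 + (100 + 50 - 100 - 50)) = -41*(24 + 0) = -41*24 = -984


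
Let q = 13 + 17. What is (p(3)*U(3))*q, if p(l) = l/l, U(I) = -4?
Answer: -120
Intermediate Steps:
q = 30
p(l) = 1
(p(3)*U(3))*q = (1*(-4))*30 = -4*30 = -120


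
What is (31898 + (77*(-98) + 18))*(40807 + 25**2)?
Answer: 1009697840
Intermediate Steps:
(31898 + (77*(-98) + 18))*(40807 + 25**2) = (31898 + (-7546 + 18))*(40807 + 625) = (31898 - 7528)*41432 = 24370*41432 = 1009697840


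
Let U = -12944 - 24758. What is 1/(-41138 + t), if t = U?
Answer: -1/78840 ≈ -1.2684e-5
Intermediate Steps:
U = -37702
t = -37702
1/(-41138 + t) = 1/(-41138 - 37702) = 1/(-78840) = -1/78840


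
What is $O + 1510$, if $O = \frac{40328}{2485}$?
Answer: $\frac{53418}{35} \approx 1526.2$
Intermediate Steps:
$O = \frac{568}{35}$ ($O = 40328 \cdot \frac{1}{2485} = \frac{568}{35} \approx 16.229$)
$O + 1510 = \frac{568}{35} + 1510 = \frac{53418}{35}$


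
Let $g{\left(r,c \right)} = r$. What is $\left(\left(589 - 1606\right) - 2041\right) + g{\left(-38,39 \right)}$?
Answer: $-3096$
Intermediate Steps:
$\left(\left(589 - 1606\right) - 2041\right) + g{\left(-38,39 \right)} = \left(\left(589 - 1606\right) - 2041\right) - 38 = \left(-1017 - 2041\right) - 38 = -3058 - 38 = -3096$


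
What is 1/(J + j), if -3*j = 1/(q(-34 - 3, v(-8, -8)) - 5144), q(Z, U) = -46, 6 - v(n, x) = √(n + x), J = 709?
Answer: 15570/11039131 ≈ 0.0014104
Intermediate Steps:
v(n, x) = 6 - √(n + x)
j = 1/15570 (j = -1/(3*(-46 - 5144)) = -⅓/(-5190) = -⅓*(-1/5190) = 1/15570 ≈ 6.4226e-5)
1/(J + j) = 1/(709 + 1/15570) = 1/(11039131/15570) = 15570/11039131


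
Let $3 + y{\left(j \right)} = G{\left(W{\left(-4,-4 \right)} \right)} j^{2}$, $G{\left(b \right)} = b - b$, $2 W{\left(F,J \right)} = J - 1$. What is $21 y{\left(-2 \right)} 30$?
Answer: $-1890$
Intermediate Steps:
$W{\left(F,J \right)} = - \frac{1}{2} + \frac{J}{2}$ ($W{\left(F,J \right)} = \frac{J - 1}{2} = \frac{-1 + J}{2} = - \frac{1}{2} + \frac{J}{2}$)
$G{\left(b \right)} = 0$
$y{\left(j \right)} = -3$ ($y{\left(j \right)} = -3 + 0 j^{2} = -3 + 0 = -3$)
$21 y{\left(-2 \right)} 30 = 21 \left(-3\right) 30 = \left(-63\right) 30 = -1890$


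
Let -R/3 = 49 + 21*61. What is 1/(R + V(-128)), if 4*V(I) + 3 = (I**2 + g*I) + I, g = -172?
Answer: 4/22309 ≈ 0.00017930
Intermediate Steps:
R = -3990 (R = -3*(49 + 21*61) = -3*(49 + 1281) = -3*1330 = -3990)
V(I) = -3/4 - 171*I/4 + I**2/4 (V(I) = -3/4 + ((I**2 - 172*I) + I)/4 = -3/4 + (I**2 - 171*I)/4 = -3/4 + (-171*I/4 + I**2/4) = -3/4 - 171*I/4 + I**2/4)
1/(R + V(-128)) = 1/(-3990 + (-3/4 - 171/4*(-128) + (1/4)*(-128)**2)) = 1/(-3990 + (-3/4 + 5472 + (1/4)*16384)) = 1/(-3990 + (-3/4 + 5472 + 4096)) = 1/(-3990 + 38269/4) = 1/(22309/4) = 4/22309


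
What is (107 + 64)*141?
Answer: 24111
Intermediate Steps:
(107 + 64)*141 = 171*141 = 24111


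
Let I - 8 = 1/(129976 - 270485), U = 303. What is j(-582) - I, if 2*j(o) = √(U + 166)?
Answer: -1124071/140509 + √469/2 ≈ 2.8282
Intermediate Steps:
j(o) = √469/2 (j(o) = √(303 + 166)/2 = √469/2)
I = 1124071/140509 (I = 8 + 1/(129976 - 270485) = 8 + 1/(-140509) = 8 - 1/140509 = 1124071/140509 ≈ 8.0000)
j(-582) - I = √469/2 - 1*1124071/140509 = √469/2 - 1124071/140509 = -1124071/140509 + √469/2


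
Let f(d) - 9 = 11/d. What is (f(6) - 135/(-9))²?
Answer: 24025/36 ≈ 667.36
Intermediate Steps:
f(d) = 9 + 11/d
(f(6) - 135/(-9))² = ((9 + 11/6) - 135/(-9))² = ((9 + 11*(⅙)) - 135*(-⅑))² = ((9 + 11/6) + 15)² = (65/6 + 15)² = (155/6)² = 24025/36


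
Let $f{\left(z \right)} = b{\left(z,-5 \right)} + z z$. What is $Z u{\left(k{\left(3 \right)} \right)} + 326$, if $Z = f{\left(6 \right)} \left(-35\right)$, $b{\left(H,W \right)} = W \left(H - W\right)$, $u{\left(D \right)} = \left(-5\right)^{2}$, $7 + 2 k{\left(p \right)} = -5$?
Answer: $16951$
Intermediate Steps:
$k{\left(p \right)} = -6$ ($k{\left(p \right)} = - \frac{7}{2} + \frac{1}{2} \left(-5\right) = - \frac{7}{2} - \frac{5}{2} = -6$)
$u{\left(D \right)} = 25$
$f{\left(z \right)} = -25 + z^{2} - 5 z$ ($f{\left(z \right)} = - 5 \left(z - -5\right) + z z = - 5 \left(z + 5\right) + z^{2} = - 5 \left(5 + z\right) + z^{2} = \left(-25 - 5 z\right) + z^{2} = -25 + z^{2} - 5 z$)
$Z = 665$ ($Z = \left(-25 + 6^{2} - 30\right) \left(-35\right) = \left(-25 + 36 - 30\right) \left(-35\right) = \left(-19\right) \left(-35\right) = 665$)
$Z u{\left(k{\left(3 \right)} \right)} + 326 = 665 \cdot 25 + 326 = 16625 + 326 = 16951$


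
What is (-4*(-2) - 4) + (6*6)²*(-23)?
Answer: -29804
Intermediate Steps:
(-4*(-2) - 4) + (6*6)²*(-23) = (8 - 4) + 36²*(-23) = 4 + 1296*(-23) = 4 - 29808 = -29804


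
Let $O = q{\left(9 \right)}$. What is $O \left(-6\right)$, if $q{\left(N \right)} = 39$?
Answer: $-234$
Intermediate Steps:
$O = 39$
$O \left(-6\right) = 39 \left(-6\right) = -234$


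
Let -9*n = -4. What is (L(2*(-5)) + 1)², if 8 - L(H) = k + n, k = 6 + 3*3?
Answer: 3364/81 ≈ 41.531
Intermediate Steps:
k = 15 (k = 6 + 9 = 15)
n = 4/9 (n = -⅑*(-4) = 4/9 ≈ 0.44444)
L(H) = -67/9 (L(H) = 8 - (15 + 4/9) = 8 - 1*139/9 = 8 - 139/9 = -67/9)
(L(2*(-5)) + 1)² = (-67/9 + 1)² = (-58/9)² = 3364/81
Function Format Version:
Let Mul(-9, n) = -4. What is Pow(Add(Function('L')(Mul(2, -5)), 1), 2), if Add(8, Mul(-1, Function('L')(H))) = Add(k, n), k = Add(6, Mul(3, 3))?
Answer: Rational(3364, 81) ≈ 41.531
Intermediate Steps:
k = 15 (k = Add(6, 9) = 15)
n = Rational(4, 9) (n = Mul(Rational(-1, 9), -4) = Rational(4, 9) ≈ 0.44444)
Function('L')(H) = Rational(-67, 9) (Function('L')(H) = Add(8, Mul(-1, Add(15, Rational(4, 9)))) = Add(8, Mul(-1, Rational(139, 9))) = Add(8, Rational(-139, 9)) = Rational(-67, 9))
Pow(Add(Function('L')(Mul(2, -5)), 1), 2) = Pow(Add(Rational(-67, 9), 1), 2) = Pow(Rational(-58, 9), 2) = Rational(3364, 81)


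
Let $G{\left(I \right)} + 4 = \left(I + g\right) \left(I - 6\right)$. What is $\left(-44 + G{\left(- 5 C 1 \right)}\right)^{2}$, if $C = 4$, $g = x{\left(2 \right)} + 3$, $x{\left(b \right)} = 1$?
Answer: $135424$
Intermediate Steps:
$g = 4$ ($g = 1 + 3 = 4$)
$G{\left(I \right)} = -4 + \left(-6 + I\right) \left(4 + I\right)$ ($G{\left(I \right)} = -4 + \left(I + 4\right) \left(I - 6\right) = -4 + \left(4 + I\right) \left(-6 + I\right) = -4 + \left(-6 + I\right) \left(4 + I\right)$)
$\left(-44 + G{\left(- 5 C 1 \right)}\right)^{2} = \left(-44 - \left(28 - 400 + 2 \left(\left(-5\right) 4\right) 1\right)\right)^{2} = \left(-44 - \left(28 - 400 + 2 \left(-20\right) 1\right)\right)^{2} = \left(-44 - \left(-12 - 400\right)\right)^{2} = \left(-44 + \left(-28 + 400 + 40\right)\right)^{2} = \left(-44 + 412\right)^{2} = 368^{2} = 135424$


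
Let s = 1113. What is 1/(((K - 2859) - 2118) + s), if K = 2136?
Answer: -1/1728 ≈ -0.00057870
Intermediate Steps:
1/(((K - 2859) - 2118) + s) = 1/(((2136 - 2859) - 2118) + 1113) = 1/((-723 - 2118) + 1113) = 1/(-2841 + 1113) = 1/(-1728) = -1/1728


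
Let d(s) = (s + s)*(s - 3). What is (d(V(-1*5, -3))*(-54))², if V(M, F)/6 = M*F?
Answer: 715107009600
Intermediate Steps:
V(M, F) = 6*F*M (V(M, F) = 6*(M*F) = 6*(F*M) = 6*F*M)
d(s) = 2*s*(-3 + s) (d(s) = (2*s)*(-3 + s) = 2*s*(-3 + s))
(d(V(-1*5, -3))*(-54))² = ((2*(6*(-3)*(-1*5))*(-3 + 6*(-3)*(-1*5)))*(-54))² = ((2*(6*(-3)*(-5))*(-3 + 6*(-3)*(-5)))*(-54))² = ((2*90*(-3 + 90))*(-54))² = ((2*90*87)*(-54))² = (15660*(-54))² = (-845640)² = 715107009600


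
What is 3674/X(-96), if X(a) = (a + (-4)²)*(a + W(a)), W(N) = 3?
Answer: 1837/3720 ≈ 0.49382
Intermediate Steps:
X(a) = (3 + a)*(16 + a) (X(a) = (a + (-4)²)*(a + 3) = (a + 16)*(3 + a) = (16 + a)*(3 + a) = (3 + a)*(16 + a))
3674/X(-96) = 3674/(48 + (-96)² + 19*(-96)) = 3674/(48 + 9216 - 1824) = 3674/7440 = 3674*(1/7440) = 1837/3720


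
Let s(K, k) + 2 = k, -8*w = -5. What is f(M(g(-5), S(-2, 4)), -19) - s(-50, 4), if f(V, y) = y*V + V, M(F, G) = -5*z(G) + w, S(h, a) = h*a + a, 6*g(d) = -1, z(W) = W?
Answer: -1493/4 ≈ -373.25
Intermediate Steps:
w = 5/8 (w = -⅛*(-5) = 5/8 ≈ 0.62500)
s(K, k) = -2 + k
g(d) = -⅙ (g(d) = (⅙)*(-1) = -⅙)
S(h, a) = a + a*h (S(h, a) = a*h + a = a + a*h)
M(F, G) = 5/8 - 5*G (M(F, G) = -5*G + 5/8 = 5/8 - 5*G)
f(V, y) = V + V*y (f(V, y) = V*y + V = V + V*y)
f(M(g(-5), S(-2, 4)), -19) - s(-50, 4) = (5/8 - 20*(1 - 2))*(1 - 19) - (-2 + 4) = (5/8 - 20*(-1))*(-18) - 1*2 = (5/8 - 5*(-4))*(-18) - 2 = (5/8 + 20)*(-18) - 2 = (165/8)*(-18) - 2 = -1485/4 - 2 = -1493/4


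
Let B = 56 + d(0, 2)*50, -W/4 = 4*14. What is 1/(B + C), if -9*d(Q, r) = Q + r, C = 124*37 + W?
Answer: 9/39680 ≈ 0.00022681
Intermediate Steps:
W = -224 (W = -16*14 = -4*56 = -224)
C = 4364 (C = 124*37 - 224 = 4588 - 224 = 4364)
d(Q, r) = -Q/9 - r/9 (d(Q, r) = -(Q + r)/9 = -Q/9 - r/9)
B = 404/9 (B = 56 + (-⅑*0 - ⅑*2)*50 = 56 + (0 - 2/9)*50 = 56 - 2/9*50 = 56 - 100/9 = 404/9 ≈ 44.889)
1/(B + C) = 1/(404/9 + 4364) = 1/(39680/9) = 9/39680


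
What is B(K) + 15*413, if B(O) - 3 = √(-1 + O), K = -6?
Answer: 6198 + I*√7 ≈ 6198.0 + 2.6458*I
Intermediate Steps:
B(O) = 3 + √(-1 + O)
B(K) + 15*413 = (3 + √(-1 - 6)) + 15*413 = (3 + √(-7)) + 6195 = (3 + I*√7) + 6195 = 6198 + I*√7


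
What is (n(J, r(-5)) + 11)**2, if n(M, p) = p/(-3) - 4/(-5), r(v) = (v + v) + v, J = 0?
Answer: 7056/25 ≈ 282.24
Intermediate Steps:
r(v) = 3*v (r(v) = 2*v + v = 3*v)
n(M, p) = 4/5 - p/3 (n(M, p) = p*(-1/3) - 4*(-1/5) = -p/3 + 4/5 = 4/5 - p/3)
(n(J, r(-5)) + 11)**2 = ((4/5 - (-5)) + 11)**2 = ((4/5 - 1/3*(-15)) + 11)**2 = ((4/5 + 5) + 11)**2 = (29/5 + 11)**2 = (84/5)**2 = 7056/25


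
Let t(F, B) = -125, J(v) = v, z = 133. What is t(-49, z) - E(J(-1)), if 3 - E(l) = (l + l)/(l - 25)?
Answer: -1663/13 ≈ -127.92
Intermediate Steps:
E(l) = 3 - 2*l/(-25 + l) (E(l) = 3 - (l + l)/(l - 25) = 3 - 2*l/(-25 + l))
t(-49, z) - E(J(-1)) = -125 - (-75 - 1)/(-25 - 1) = -125 - (-76)/(-26) = -125 - (-1)*(-76)/26 = -125 - 1*38/13 = -125 - 38/13 = -1663/13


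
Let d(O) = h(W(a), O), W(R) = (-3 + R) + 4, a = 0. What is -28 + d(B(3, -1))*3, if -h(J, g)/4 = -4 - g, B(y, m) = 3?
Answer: 56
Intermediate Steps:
W(R) = 1 + R
h(J, g) = 16 + 4*g (h(J, g) = -4*(-4 - g) = 16 + 4*g)
d(O) = 16 + 4*O
-28 + d(B(3, -1))*3 = -28 + (16 + 4*3)*3 = -28 + (16 + 12)*3 = -28 + 28*3 = -28 + 84 = 56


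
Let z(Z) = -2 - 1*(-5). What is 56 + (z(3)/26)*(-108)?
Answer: 566/13 ≈ 43.538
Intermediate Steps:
z(Z) = 3 (z(Z) = -2 + 5 = 3)
56 + (z(3)/26)*(-108) = 56 + (3/26)*(-108) = 56 - 162/13 = 566/13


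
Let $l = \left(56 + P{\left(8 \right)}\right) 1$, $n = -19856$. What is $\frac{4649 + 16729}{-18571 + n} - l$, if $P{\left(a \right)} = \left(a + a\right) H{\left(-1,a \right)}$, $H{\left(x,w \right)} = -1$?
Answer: $- \frac{519486}{12809} \approx -40.556$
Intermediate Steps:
$P{\left(a \right)} = - 2 a$ ($P{\left(a \right)} = \left(a + a\right) \left(-1\right) = 2 a \left(-1\right) = - 2 a$)
$l = 40$ ($l = \left(56 - 16\right) 1 = 40 \cdot 1 = 40$)
$\frac{4649 + 16729}{-18571 + n} - l = \frac{4649 + 16729}{-18571 - 19856} - 40 = \frac{21378}{-38427} - 40 = 21378 \left(- \frac{1}{38427}\right) - 40 = - \frac{7126}{12809} - 40 = - \frac{519486}{12809}$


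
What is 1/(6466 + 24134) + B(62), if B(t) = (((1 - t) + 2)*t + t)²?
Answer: 395695209601/30600 ≈ 1.2931e+7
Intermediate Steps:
B(t) = (t + t*(3 - t))² (B(t) = ((3 - t)*t + t)² = (t*(3 - t) + t)² = (t + t*(3 - t))²)
1/(6466 + 24134) + B(62) = 1/(6466 + 24134) + 62²*(-4 + 62)² = 1/30600 + 3844*58² = 1/30600 + 3844*3364 = 1/30600 + 12931216 = 395695209601/30600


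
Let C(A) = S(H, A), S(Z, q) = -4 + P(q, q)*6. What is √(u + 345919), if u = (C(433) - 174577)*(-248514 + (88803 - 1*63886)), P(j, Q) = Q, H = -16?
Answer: √38455228770 ≈ 1.9610e+5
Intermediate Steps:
S(Z, q) = -4 + 6*q (S(Z, q) = -4 + q*6 = -4 + 6*q)
C(A) = -4 + 6*A
u = 38454882851 (u = ((-4 + 6*433) - 174577)*(-248514 + (88803 - 1*63886)) = ((-4 + 2598) - 174577)*(-248514 + (88803 - 63886)) = (2594 - 174577)*(-248514 + 24917) = -171983*(-223597) = 38454882851)
√(u + 345919) = √(38454882851 + 345919) = √38455228770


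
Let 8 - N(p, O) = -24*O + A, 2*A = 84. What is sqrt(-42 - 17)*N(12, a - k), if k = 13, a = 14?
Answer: -10*I*sqrt(59) ≈ -76.811*I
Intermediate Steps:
A = 42 (A = (1/2)*84 = 42)
N(p, O) = -34 + 24*O (N(p, O) = 8 - (-24*O + 42) = 8 - (42 - 24*O) = 8 + (-42 + 24*O) = -34 + 24*O)
sqrt(-42 - 17)*N(12, a - k) = sqrt(-42 - 17)*(-34 + 24*(14 - 1*13)) = sqrt(-59)*(-34 + 24*(14 - 13)) = (I*sqrt(59))*(-34 + 24*1) = (I*sqrt(59))*(-34 + 24) = (I*sqrt(59))*(-10) = -10*I*sqrt(59)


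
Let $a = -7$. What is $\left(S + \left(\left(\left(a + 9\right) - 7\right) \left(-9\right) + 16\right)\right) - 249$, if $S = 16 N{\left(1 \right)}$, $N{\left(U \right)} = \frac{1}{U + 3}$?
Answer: $-184$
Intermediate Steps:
$N{\left(U \right)} = \frac{1}{3 + U}$
$S = 4$ ($S = \frac{16}{3 + 1} = \frac{16}{4} = 16 \cdot \frac{1}{4} = 4$)
$\left(S + \left(\left(\left(a + 9\right) - 7\right) \left(-9\right) + 16\right)\right) - 249 = \left(4 + \left(\left(\left(-7 + 9\right) - 7\right) \left(-9\right) + 16\right)\right) - 249 = \left(4 + \left(\left(2 - 7\right) \left(-9\right) + 16\right)\right) - 249 = \left(4 + \left(\left(-5\right) \left(-9\right) + 16\right)\right) - 249 = \left(4 + \left(45 + 16\right)\right) - 249 = \left(4 + 61\right) - 249 = 65 - 249 = -184$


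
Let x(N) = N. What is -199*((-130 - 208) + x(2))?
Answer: 66864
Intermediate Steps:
-199*((-130 - 208) + x(2)) = -199*((-130 - 208) + 2) = -199*(-338 + 2) = -199*(-336) = 66864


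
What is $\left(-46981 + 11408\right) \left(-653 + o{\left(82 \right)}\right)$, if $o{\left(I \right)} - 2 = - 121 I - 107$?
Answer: $379919640$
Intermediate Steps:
$o{\left(I \right)} = -105 - 121 I$ ($o{\left(I \right)} = 2 - \left(107 + 121 I\right) = -105 - 121 I$)
$\left(-46981 + 11408\right) \left(-653 + o{\left(82 \right)}\right) = \left(-46981 + 11408\right) \left(-653 - 10027\right) = - 35573 \left(-653 - 10027\right) = \left(-35573\right) \left(-10680\right) = 379919640$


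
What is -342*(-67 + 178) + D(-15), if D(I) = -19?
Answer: -37981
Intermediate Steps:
-342*(-67 + 178) + D(-15) = -342*(-67 + 178) - 19 = -342*111 - 19 = -37962 - 19 = -37981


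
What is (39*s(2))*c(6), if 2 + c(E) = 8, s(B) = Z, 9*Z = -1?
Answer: -26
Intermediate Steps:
Z = -⅑ (Z = (⅑)*(-1) = -⅑ ≈ -0.11111)
s(B) = -⅑
c(E) = 6 (c(E) = -2 + 8 = 6)
(39*s(2))*c(6) = (39*(-⅑))*6 = -13/3*6 = -26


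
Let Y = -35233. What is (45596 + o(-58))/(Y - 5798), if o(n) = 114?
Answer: -45710/41031 ≈ -1.1140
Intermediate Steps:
(45596 + o(-58))/(Y - 5798) = (45596 + 114)/(-35233 - 5798) = 45710/(-41031) = 45710*(-1/41031) = -45710/41031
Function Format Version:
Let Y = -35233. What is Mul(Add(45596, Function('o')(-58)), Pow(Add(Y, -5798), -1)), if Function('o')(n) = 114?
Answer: Rational(-45710, 41031) ≈ -1.1140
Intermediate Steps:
Mul(Add(45596, Function('o')(-58)), Pow(Add(Y, -5798), -1)) = Mul(Add(45596, 114), Pow(Add(-35233, -5798), -1)) = Mul(45710, Pow(-41031, -1)) = Mul(45710, Rational(-1, 41031)) = Rational(-45710, 41031)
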